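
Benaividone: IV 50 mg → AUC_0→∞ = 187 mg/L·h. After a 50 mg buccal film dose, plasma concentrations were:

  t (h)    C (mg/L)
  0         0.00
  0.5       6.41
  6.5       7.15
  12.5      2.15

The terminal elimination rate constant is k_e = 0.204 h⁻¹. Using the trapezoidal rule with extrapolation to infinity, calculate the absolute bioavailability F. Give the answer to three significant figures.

F = 0.432

Trapezoidal AUC_0→12.5 (buccal film):
  [0→0.5]: (0.00+6.41)/2 × 0.5 = 1.6025
  [0.5→6.5]: (6.41+7.15)/2 × 6 = 40.68
  [6.5→12.5]: (7.15+2.15)/2 × 6 = 27.9
  Sum = 70.1825 mg/L·h
Tail: C_last/k_e = 2.15/0.204 = 10.539
AUC_0→∞ (buccal film) = 70.1825 + 10.539 = 80.7215 mg/L·h
F = (AUC_ev/D_ev)/(AUC_iv/D_iv) = (80.7215/50)/(187/50) = 1.61443/3.74 = 0.4317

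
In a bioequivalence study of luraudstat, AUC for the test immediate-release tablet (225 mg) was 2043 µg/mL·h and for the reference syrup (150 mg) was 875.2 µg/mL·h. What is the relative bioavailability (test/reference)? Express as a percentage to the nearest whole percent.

F_rel = (AUC_test/D_test) / (AUC_ref/D_ref)
      = (2043/225) / (875.2/150)
      = 9.08 / 5.83467 = 1.5562 = 155.62%

F_rel = 156%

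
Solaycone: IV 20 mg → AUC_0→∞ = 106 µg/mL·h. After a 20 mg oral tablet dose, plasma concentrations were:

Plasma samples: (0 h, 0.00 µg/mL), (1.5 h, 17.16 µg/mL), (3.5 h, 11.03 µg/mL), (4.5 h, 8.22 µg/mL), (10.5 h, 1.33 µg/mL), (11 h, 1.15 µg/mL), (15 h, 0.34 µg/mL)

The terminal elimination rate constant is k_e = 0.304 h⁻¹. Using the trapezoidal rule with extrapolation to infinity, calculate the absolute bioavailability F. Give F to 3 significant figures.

F = 0.793

Trapezoidal AUC_0→15 (oral tablet):
  [0→1.5]: (0.00+17.16)/2 × 1.5 = 12.87
  [1.5→3.5]: (17.16+11.03)/2 × 2 = 28.19
  [3.5→4.5]: (11.03+8.22)/2 × 1 = 9.625
  [4.5→10.5]: (8.22+1.33)/2 × 6 = 28.65
  [10.5→11]: (1.33+1.15)/2 × 0.5 = 0.62
  [11→15]: (1.15+0.34)/2 × 4 = 2.98
  Sum = 82.935 µg/mL·h
Tail: C_last/k_e = 0.34/0.304 = 1.118
AUC_0→∞ (oral tablet) = 82.935 + 1.118 = 84.053 µg/mL·h
F = (AUC_ev/D_ev)/(AUC_iv/D_iv) = (84.053/20)/(106/20) = 4.20265/5.3 = 0.7930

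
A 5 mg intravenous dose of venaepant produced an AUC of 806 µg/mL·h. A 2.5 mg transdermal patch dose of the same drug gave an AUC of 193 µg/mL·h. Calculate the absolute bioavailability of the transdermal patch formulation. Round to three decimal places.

F = 0.479

F = (AUC_ev / D_ev) / (AUC_iv / D_iv)
  = (193/2.5) / (806/5)
  = 77.2 / 161.2 = 0.4789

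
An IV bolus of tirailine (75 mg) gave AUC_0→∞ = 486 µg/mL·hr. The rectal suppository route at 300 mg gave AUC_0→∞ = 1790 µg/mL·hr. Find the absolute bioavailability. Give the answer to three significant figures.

F = 0.921

F = (AUC_ev / D_ev) / (AUC_iv / D_iv)
  = (1790/300) / (486/75)
  = 5.96667 / 6.48 = 0.9208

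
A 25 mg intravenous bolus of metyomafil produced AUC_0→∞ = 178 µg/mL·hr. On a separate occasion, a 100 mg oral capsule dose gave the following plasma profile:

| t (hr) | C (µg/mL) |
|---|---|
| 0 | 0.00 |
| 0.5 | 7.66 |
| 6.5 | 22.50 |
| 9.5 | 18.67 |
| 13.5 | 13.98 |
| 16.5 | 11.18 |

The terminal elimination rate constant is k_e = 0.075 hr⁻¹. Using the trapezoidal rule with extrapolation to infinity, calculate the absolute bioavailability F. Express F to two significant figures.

F = 0.57

Trapezoidal AUC_0→16.5 (oral capsule):
  [0→0.5]: (0.00+7.66)/2 × 0.5 = 1.915
  [0.5→6.5]: (7.66+22.50)/2 × 6 = 90.48
  [6.5→9.5]: (22.50+18.67)/2 × 3 = 61.755
  [9.5→13.5]: (18.67+13.98)/2 × 4 = 65.3
  [13.5→16.5]: (13.98+11.18)/2 × 3 = 37.74
  Sum = 257.19 µg/mL·hr
Tail: C_last/k_e = 11.18/0.075 = 149.067
AUC_0→∞ (oral capsule) = 257.19 + 149.067 = 406.257 µg/mL·hr
F = (AUC_ev/D_ev)/(AUC_iv/D_iv) = (406.257/100)/(178/25) = 4.06257/7.12 = 0.5706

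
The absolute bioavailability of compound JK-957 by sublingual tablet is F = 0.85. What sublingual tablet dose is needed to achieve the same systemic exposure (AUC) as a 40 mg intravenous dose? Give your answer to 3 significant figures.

For equal systemic exposure: F × D_ev = D_iv
D_ev = D_iv / F = 40 / 0.85 = 47.0588 mg

D_sublingual = 47.1 mg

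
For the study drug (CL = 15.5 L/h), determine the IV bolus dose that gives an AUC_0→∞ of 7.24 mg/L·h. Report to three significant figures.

Dose_iv = CL × AUC_0→∞
     = 15.5 × 7.24 = 112.22 mg

Dose = 112 mg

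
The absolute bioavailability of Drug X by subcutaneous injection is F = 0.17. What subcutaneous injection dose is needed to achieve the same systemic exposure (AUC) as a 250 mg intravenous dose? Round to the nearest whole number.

For equal systemic exposure: F × D_ev = D_iv
D_ev = D_iv / F = 250 / 0.17 = 1470.59 mg

D_subcutaneous = 1471 mg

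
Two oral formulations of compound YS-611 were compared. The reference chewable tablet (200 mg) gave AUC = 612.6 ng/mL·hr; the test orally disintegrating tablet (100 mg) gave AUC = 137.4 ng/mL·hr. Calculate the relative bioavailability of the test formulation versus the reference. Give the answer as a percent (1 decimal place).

F_rel = 44.9%

F_rel = (AUC_test/D_test) / (AUC_ref/D_ref)
      = (137.4/100) / (612.6/200)
      = 1.374 / 3.063 = 0.4486 = 44.86%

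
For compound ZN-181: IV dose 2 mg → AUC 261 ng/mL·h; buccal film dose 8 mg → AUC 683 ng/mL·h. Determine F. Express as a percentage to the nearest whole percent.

F = (AUC_ev / D_ev) / (AUC_iv / D_iv)
  = (683/8) / (261/2)
  = 85.375 / 130.5 = 0.6542
  = 65.42%

F = 65%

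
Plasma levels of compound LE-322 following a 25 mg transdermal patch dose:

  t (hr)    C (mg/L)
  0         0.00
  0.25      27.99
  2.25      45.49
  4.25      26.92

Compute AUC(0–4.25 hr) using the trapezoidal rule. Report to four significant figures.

AUC = 149.4 mg/L·hr

Trapezoidal AUC_0→4.25:
  [0→0.25]: (0.00+27.99)/2 × 0.25 = 3.49875
  [0.25→2.25]: (27.99+45.49)/2 × 2 = 73.48
  [2.25→4.25]: (45.49+26.92)/2 × 2 = 72.41
  Sum = 149.38875 mg/L·hr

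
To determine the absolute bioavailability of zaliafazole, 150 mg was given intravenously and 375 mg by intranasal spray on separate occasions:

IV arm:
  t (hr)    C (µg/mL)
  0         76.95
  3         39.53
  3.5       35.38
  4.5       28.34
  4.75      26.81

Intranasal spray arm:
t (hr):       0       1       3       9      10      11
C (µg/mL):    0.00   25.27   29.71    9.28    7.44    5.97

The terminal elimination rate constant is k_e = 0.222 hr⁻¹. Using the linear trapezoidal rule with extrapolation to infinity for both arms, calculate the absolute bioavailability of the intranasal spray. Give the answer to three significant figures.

F = 0.257

Trapezoidal AUC_0→4.75 (IV):
  [0→3]: (76.95+39.53)/2 × 3 = 174.72
  [3→3.5]: (39.53+35.38)/2 × 0.5 = 18.7275
  [3.5→4.5]: (35.38+28.34)/2 × 1 = 31.86
  [4.5→4.75]: (28.34+26.81)/2 × 0.25 = 6.89375
  Sum = 232.20125 µg/mL·hr
IV tail: 26.81/0.222 = 120.766; AUC_iv,0→∞ = 232.20125 + 120.766 = 352.96725 µg/mL·hr
Trapezoidal AUC_0→11 (intranasal spray):
  [0→1]: (0.00+25.27)/2 × 1 = 12.635
  [1→3]: (25.27+29.71)/2 × 2 = 54.98
  [3→9]: (29.71+9.28)/2 × 6 = 116.97
  [9→10]: (9.28+7.44)/2 × 1 = 8.36
  [10→11]: (7.44+5.97)/2 × 1 = 6.705
  Sum = 199.65 µg/mL·hr
intranasal spray tail: 5.97/0.222 = 26.892; AUC_ev,0→∞ = 199.65 + 26.892 = 226.542 µg/mL·hr
F = (AUC_ev/D_ev)/(AUC_iv/D_iv) = (226.542/375)/(352.96725/150) = 0.604112/2.353115 = 0.2567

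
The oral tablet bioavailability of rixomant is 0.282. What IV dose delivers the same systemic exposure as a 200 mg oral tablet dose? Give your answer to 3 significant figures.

D_iv = 56.4 mg

Systemic exposure from an extravascular dose = F × D_ev, so the equivalent IV dose is F × D_ev.
D_iv = F × D_ev = 0.282 × 200 = 56.4 mg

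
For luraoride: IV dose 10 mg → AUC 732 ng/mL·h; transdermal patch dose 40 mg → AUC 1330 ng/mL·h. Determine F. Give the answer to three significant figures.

F = 0.454

F = (AUC_ev / D_ev) / (AUC_iv / D_iv)
  = (1330/40) / (732/10)
  = 33.25 / 73.2 = 0.4542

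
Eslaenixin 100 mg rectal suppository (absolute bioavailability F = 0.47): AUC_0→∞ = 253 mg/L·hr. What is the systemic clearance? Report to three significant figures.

CL = F × Dose / AUC_0→∞
   = 0.47 × 100 / 253 = 0.185771 L/hr

CL = 0.186 L/hr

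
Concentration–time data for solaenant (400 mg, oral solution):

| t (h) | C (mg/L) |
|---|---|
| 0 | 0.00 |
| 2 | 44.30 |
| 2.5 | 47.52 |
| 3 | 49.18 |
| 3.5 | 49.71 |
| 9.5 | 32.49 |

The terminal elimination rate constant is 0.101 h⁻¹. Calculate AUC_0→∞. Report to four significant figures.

AUC = 684.4 mg/L·h

Trapezoidal AUC_0→9.5:
  [0→2]: (0.00+44.30)/2 × 2 = 44.3
  [2→2.5]: (44.30+47.52)/2 × 0.5 = 22.955
  [2.5→3]: (47.52+49.18)/2 × 0.5 = 24.175
  [3→3.5]: (49.18+49.71)/2 × 0.5 = 24.7225
  [3.5→9.5]: (49.71+32.49)/2 × 6 = 246.6
  Sum = 362.7525 mg/L·h
Extrapolated tail: C_last / k_e = 32.49 / 0.101 = 321.683
AUC_0→∞ = 362.7525 + 321.683 = 684.4355 mg/L·h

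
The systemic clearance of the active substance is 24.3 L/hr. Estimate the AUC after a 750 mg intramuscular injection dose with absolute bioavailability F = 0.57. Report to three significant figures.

AUC_0→∞ = F × Dose / CL
        = 0.57 × 750 / 24.3 = 17.5926 mg/L·hr

AUC = 17.6 mg/L·hr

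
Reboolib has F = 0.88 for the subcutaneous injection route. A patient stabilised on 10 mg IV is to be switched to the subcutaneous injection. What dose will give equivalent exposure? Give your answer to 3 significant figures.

D_subcutaneous = 11.4 mg

For equal systemic exposure: F × D_ev = D_iv
D_ev = D_iv / F = 10 / 0.88 = 11.3636 mg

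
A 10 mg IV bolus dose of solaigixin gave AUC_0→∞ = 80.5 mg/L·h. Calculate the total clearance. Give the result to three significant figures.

CL = 0.124 L/h

CL = Dose_iv / AUC_0→∞
   = 10 / 80.5 = 0.124224 L/h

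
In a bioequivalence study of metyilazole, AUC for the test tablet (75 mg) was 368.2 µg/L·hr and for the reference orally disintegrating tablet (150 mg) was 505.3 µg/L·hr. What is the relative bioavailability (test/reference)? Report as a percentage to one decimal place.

F_rel = (AUC_test/D_test) / (AUC_ref/D_ref)
      = (368.2/75) / (505.3/150)
      = 4.90933 / 3.36867 = 1.4573 = 145.73%

F_rel = 145.7%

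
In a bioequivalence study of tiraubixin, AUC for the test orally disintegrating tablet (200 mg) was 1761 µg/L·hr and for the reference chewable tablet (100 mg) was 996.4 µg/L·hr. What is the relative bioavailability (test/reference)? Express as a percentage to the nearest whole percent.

F_rel = 88%

F_rel = (AUC_test/D_test) / (AUC_ref/D_ref)
      = (1761/200) / (996.4/100)
      = 8.805 / 9.964 = 0.8837 = 88.37%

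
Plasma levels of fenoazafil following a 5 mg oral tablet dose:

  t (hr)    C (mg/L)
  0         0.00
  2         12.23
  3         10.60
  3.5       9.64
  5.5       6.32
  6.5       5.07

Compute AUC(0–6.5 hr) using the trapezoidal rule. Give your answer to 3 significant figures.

Trapezoidal AUC_0→6.5:
  [0→2]: (0.00+12.23)/2 × 2 = 12.23
  [2→3]: (12.23+10.60)/2 × 1 = 11.415
  [3→3.5]: (10.60+9.64)/2 × 0.5 = 5.06
  [3.5→5.5]: (9.64+6.32)/2 × 2 = 15.96
  [5.5→6.5]: (6.32+5.07)/2 × 1 = 5.695
  Sum = 50.36 mg/L·hr

AUC = 50.4 mg/L·hr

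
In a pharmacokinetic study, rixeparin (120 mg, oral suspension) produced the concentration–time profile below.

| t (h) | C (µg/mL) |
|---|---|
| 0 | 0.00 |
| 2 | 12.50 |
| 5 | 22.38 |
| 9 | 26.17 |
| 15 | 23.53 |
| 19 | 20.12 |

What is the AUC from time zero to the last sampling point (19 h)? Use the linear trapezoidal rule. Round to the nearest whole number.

Trapezoidal AUC_0→19:
  [0→2]: (0.00+12.50)/2 × 2 = 12.5
  [2→5]: (12.50+22.38)/2 × 3 = 52.32
  [5→9]: (22.38+26.17)/2 × 4 = 97.1
  [9→15]: (26.17+23.53)/2 × 6 = 149.1
  [15→19]: (23.53+20.12)/2 × 4 = 87.3
  Sum = 398.32 µg/mL·h

AUC = 398 µg/mL·h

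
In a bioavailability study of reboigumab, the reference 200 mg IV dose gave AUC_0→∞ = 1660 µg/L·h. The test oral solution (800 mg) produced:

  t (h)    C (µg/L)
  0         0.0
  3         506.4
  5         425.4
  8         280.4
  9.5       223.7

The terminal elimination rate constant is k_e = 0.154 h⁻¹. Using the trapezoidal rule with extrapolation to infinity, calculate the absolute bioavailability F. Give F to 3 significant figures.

F = 0.690

Trapezoidal AUC_0→9.5 (oral solution):
  [0→3]: (0.0+506.4)/2 × 3 = 759.6
  [3→5]: (506.4+425.4)/2 × 2 = 931.8
  [5→8]: (425.4+280.4)/2 × 3 = 1058.7
  [8→9.5]: (280.4+223.7)/2 × 1.5 = 378.075
  Sum = 3128.175 µg/L·h
Tail: C_last/k_e = 223.7/0.154 = 1452.597
AUC_0→∞ (oral solution) = 3128.175 + 1452.597 = 4580.772 µg/L·h
F = (AUC_ev/D_ev)/(AUC_iv/D_iv) = (4580.772/800)/(1660/200) = 5.725965/8.3 = 0.6899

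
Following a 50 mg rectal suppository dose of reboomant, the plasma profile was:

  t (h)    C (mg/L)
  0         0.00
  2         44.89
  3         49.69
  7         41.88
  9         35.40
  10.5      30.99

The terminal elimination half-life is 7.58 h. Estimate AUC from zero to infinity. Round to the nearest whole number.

Trapezoidal AUC_0→10.5:
  [0→2]: (0.00+44.89)/2 × 2 = 44.89
  [2→3]: (44.89+49.69)/2 × 1 = 47.29
  [3→7]: (49.69+41.88)/2 × 4 = 183.14
  [7→9]: (41.88+35.40)/2 × 2 = 77.28
  [9→10.5]: (35.40+30.99)/2 × 1.5 = 49.7925
  Sum = 402.3925 mg/L·h
k_e = ln2 / t½ = 0.693147 / 7.58 = 0.0914 h^-1
Extrapolated tail: C_last / k_e = 30.99 / 0.0914 = 339.059
AUC_0→∞ = 402.3925 + 339.059 = 741.4515 mg/L·h

AUC = 741 mg/L·h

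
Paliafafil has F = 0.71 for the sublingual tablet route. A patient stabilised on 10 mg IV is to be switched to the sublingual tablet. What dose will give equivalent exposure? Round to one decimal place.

For equal systemic exposure: F × D_ev = D_iv
D_ev = D_iv / F = 10 / 0.71 = 14.0845 mg

D_sublingual = 14.1 mg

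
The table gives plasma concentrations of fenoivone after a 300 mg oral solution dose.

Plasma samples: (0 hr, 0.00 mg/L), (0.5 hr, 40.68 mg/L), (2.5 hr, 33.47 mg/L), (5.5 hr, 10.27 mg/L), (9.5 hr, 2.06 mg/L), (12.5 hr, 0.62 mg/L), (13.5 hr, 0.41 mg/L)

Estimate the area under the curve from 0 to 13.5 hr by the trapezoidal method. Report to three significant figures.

Trapezoidal AUC_0→13.5:
  [0→0.5]: (0.00+40.68)/2 × 0.5 = 10.17
  [0.5→2.5]: (40.68+33.47)/2 × 2 = 74.15
  [2.5→5.5]: (33.47+10.27)/2 × 3 = 65.61
  [5.5→9.5]: (10.27+2.06)/2 × 4 = 24.66
  [9.5→12.5]: (2.06+0.62)/2 × 3 = 4.02
  [12.5→13.5]: (0.62+0.41)/2 × 1 = 0.515
  Sum = 179.125 mg/L·hr

AUC = 179 mg/L·hr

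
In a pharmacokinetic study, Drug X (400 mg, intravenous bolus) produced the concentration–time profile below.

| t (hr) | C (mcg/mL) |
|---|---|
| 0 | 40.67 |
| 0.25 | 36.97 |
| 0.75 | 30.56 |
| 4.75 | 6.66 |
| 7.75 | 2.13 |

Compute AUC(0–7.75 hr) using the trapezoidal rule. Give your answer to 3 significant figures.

Trapezoidal AUC_0→7.75:
  [0→0.25]: (40.67+36.97)/2 × 0.25 = 9.705
  [0.25→0.75]: (36.97+30.56)/2 × 0.5 = 16.8825
  [0.75→4.75]: (30.56+6.66)/2 × 4 = 74.44
  [4.75→7.75]: (6.66+2.13)/2 × 3 = 13.185
  Sum = 114.2125 mcg/mL·hr

AUC = 114 mcg/mL·hr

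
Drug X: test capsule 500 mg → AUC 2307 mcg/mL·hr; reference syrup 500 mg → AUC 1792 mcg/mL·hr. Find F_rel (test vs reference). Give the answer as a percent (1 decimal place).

F_rel = 128.7%

F_rel = (AUC_test/D_test) / (AUC_ref/D_ref)
      = (2307/500) / (1792/500)
      = 4.614 / 3.584 = 1.2874 = 128.74%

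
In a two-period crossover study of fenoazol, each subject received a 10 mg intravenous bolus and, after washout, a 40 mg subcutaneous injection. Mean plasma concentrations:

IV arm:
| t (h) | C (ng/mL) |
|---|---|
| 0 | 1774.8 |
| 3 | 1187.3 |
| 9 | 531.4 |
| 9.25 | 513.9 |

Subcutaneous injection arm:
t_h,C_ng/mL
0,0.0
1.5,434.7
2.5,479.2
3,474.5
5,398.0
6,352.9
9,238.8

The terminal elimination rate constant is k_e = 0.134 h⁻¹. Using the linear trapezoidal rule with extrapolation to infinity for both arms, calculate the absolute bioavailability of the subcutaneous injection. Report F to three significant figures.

F = 0.0910

Trapezoidal AUC_0→9.25 (IV):
  [0→3]: (1774.8+1187.3)/2 × 3 = 4443.15
  [3→9]: (1187.3+531.4)/2 × 6 = 5156.1
  [9→9.25]: (531.4+513.9)/2 × 0.25 = 130.6625
  Sum = 9729.9125 ng/mL·h
IV tail: 513.9/0.134 = 3835.075; AUC_iv,0→∞ = 9729.9125 + 3835.075 = 13564.9875 ng/mL·h
Trapezoidal AUC_0→9 (subcutaneous injection):
  [0→1.5]: (0.0+434.7)/2 × 1.5 = 326.025
  [1.5→2.5]: (434.7+479.2)/2 × 1 = 456.95
  [2.5→3]: (479.2+474.5)/2 × 0.5 = 238.425
  [3→5]: (474.5+398.0)/2 × 2 = 872.5
  [5→6]: (398.0+352.9)/2 × 1 = 375.45
  [6→9]: (352.9+238.8)/2 × 3 = 887.55
  Sum = 3156.9 ng/mL·h
subcutaneous injection tail: 238.8/0.134 = 1782.090; AUC_ev,0→∞ = 3156.9 + 1782.090 = 4938.99 ng/mL·h
F = (AUC_ev/D_ev)/(AUC_iv/D_iv) = (4938.99/40)/(13564.9875/10) = 123.47475/1356.5 = 0.0910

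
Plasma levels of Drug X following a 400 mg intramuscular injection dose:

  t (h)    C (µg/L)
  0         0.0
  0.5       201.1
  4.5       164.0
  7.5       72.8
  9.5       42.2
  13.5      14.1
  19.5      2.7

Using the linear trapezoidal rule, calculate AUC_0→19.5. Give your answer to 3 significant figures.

Trapezoidal AUC_0→19.5:
  [0→0.5]: (0.0+201.1)/2 × 0.5 = 50.275
  [0.5→4.5]: (201.1+164.0)/2 × 4 = 730.2
  [4.5→7.5]: (164.0+72.8)/2 × 3 = 355.2
  [7.5→9.5]: (72.8+42.2)/2 × 2 = 115.0
  [9.5→13.5]: (42.2+14.1)/2 × 4 = 112.6
  [13.5→19.5]: (14.1+2.7)/2 × 6 = 50.4
  Sum = 1413.675 µg/L·h

AUC = 1410 µg/L·h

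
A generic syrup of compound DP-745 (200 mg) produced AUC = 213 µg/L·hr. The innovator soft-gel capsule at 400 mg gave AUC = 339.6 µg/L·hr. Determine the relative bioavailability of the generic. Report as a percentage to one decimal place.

F_rel = 125.4%

F_rel = (AUC_test/D_test) / (AUC_ref/D_ref)
      = (213/200) / (339.6/400)
      = 1.065 / 0.849 = 1.2544 = 125.44%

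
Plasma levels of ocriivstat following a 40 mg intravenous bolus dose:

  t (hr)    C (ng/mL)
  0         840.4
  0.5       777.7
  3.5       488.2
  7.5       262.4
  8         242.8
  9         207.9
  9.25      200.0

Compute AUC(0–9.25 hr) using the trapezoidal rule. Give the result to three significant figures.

AUC = 4210 ng/mL·hr

Trapezoidal AUC_0→9.25:
  [0→0.5]: (840.4+777.7)/2 × 0.5 = 404.525
  [0.5→3.5]: (777.7+488.2)/2 × 3 = 1898.85
  [3.5→7.5]: (488.2+262.4)/2 × 4 = 1501.2
  [7.5→8]: (262.4+242.8)/2 × 0.5 = 126.3
  [8→9]: (242.8+207.9)/2 × 1 = 225.35
  [9→9.25]: (207.9+200.0)/2 × 0.25 = 50.9875
  Sum = 4207.2125 ng/mL·hr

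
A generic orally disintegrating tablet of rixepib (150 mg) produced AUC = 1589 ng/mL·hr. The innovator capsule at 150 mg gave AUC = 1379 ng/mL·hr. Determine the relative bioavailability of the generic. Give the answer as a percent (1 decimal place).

F_rel = (AUC_test/D_test) / (AUC_ref/D_ref)
      = (1589/150) / (1379/150)
      = 10.5933 / 9.19333 = 1.1523 = 115.23%

F_rel = 115.2%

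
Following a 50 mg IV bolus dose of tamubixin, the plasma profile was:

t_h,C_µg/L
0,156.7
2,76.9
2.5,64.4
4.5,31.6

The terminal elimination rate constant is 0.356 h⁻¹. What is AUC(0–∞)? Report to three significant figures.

AUC = 454 µg/L·h

Trapezoidal AUC_0→4.5:
  [0→2]: (156.7+76.9)/2 × 2 = 233.6
  [2→2.5]: (76.9+64.4)/2 × 0.5 = 35.325
  [2.5→4.5]: (64.4+31.6)/2 × 2 = 96.0
  Sum = 364.925 µg/L·h
Extrapolated tail: C_last / k_e = 31.6 / 0.356 = 88.764
AUC_0→∞ = 364.925 + 88.764 = 453.689 µg/L·h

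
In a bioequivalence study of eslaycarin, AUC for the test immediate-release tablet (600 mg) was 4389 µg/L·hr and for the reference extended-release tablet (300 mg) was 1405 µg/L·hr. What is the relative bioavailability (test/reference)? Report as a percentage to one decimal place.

F_rel = (AUC_test/D_test) / (AUC_ref/D_ref)
      = (4389/600) / (1405/300)
      = 7.315 / 4.68333 = 1.5619 = 156.19%

F_rel = 156.2%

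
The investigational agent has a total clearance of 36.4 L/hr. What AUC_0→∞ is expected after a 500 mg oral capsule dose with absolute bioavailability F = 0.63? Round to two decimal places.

AUC = 8.65 mg/L·hr

AUC_0→∞ = F × Dose / CL
        = 0.63 × 500 / 36.4 = 8.65385 mg/L·hr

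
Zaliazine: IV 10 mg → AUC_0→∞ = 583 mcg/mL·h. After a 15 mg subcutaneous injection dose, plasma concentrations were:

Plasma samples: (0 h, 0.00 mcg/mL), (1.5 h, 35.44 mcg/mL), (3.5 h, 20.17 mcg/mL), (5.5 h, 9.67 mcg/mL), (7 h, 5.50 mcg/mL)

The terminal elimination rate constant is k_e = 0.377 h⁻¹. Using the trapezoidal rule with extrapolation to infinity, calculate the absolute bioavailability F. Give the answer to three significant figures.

F = 0.158

Trapezoidal AUC_0→7 (subcutaneous injection):
  [0→1.5]: (0.00+35.44)/2 × 1.5 = 26.58
  [1.5→3.5]: (35.44+20.17)/2 × 2 = 55.61
  [3.5→5.5]: (20.17+9.67)/2 × 2 = 29.84
  [5.5→7]: (9.67+5.50)/2 × 1.5 = 11.3775
  Sum = 123.4075 mcg/mL·h
Tail: C_last/k_e = 5.50/0.377 = 14.589
AUC_0→∞ (subcutaneous injection) = 123.4075 + 14.589 = 137.9965 mcg/mL·h
F = (AUC_ev/D_ev)/(AUC_iv/D_iv) = (137.9965/15)/(583/10) = 9.19977/58.3 = 0.1578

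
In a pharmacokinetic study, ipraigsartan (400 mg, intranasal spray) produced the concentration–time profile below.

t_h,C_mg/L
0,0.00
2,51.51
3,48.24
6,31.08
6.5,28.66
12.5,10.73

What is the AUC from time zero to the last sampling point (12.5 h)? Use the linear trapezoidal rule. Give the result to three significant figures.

AUC = 353 mg/L·h

Trapezoidal AUC_0→12.5:
  [0→2]: (0.00+51.51)/2 × 2 = 51.51
  [2→3]: (51.51+48.24)/2 × 1 = 49.875
  [3→6]: (48.24+31.08)/2 × 3 = 118.98
  [6→6.5]: (31.08+28.66)/2 × 0.5 = 14.935
  [6.5→12.5]: (28.66+10.73)/2 × 6 = 118.17
  Sum = 353.47 mg/L·h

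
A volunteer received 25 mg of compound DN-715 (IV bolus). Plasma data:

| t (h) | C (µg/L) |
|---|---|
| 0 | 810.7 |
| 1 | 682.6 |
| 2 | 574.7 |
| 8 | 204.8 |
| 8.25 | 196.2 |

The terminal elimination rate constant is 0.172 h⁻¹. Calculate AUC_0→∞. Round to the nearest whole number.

Trapezoidal AUC_0→8.25:
  [0→1]: (810.7+682.6)/2 × 1 = 746.65
  [1→2]: (682.6+574.7)/2 × 1 = 628.65
  [2→8]: (574.7+204.8)/2 × 6 = 2338.5
  [8→8.25]: (204.8+196.2)/2 × 0.25 = 50.125
  Sum = 3763.925 µg/L·h
Extrapolated tail: C_last / k_e = 196.2 / 0.172 = 1140.698
AUC_0→∞ = 3763.925 + 1140.698 = 4904.623 µg/L·h

AUC = 4905 µg/L·h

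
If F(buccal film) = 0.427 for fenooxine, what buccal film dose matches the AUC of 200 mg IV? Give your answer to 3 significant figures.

For equal systemic exposure: F × D_ev = D_iv
D_ev = D_iv / F = 200 / 0.427 = 468.384 mg

D_buccal = 468 mg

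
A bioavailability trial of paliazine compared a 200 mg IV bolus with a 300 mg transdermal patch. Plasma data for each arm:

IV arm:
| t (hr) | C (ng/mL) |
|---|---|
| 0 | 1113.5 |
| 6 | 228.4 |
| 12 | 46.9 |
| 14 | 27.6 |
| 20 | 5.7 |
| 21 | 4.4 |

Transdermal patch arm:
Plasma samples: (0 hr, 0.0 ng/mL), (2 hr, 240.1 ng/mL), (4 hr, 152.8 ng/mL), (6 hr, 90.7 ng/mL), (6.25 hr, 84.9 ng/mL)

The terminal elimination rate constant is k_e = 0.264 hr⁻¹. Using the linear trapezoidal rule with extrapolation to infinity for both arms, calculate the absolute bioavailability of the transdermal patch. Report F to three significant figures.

Trapezoidal AUC_0→21 (IV):
  [0→6]: (1113.5+228.4)/2 × 6 = 4025.7
  [6→12]: (228.4+46.9)/2 × 6 = 825.9
  [12→14]: (46.9+27.6)/2 × 2 = 74.5
  [14→20]: (27.6+5.7)/2 × 6 = 99.9
  [20→21]: (5.7+4.4)/2 × 1 = 5.05
  Sum = 5031.05 ng/mL·hr
IV tail: 4.4/0.264 = 16.667; AUC_iv,0→∞ = 5031.05 + 16.667 = 5047.717 ng/mL·hr
Trapezoidal AUC_0→6.25 (transdermal patch):
  [0→2]: (0.0+240.1)/2 × 2 = 240.1
  [2→4]: (240.1+152.8)/2 × 2 = 392.9
  [4→6]: (152.8+90.7)/2 × 2 = 243.5
  [6→6.25]: (90.7+84.9)/2 × 0.25 = 21.95
  Sum = 898.45 ng/mL·hr
transdermal patch tail: 84.9/0.264 = 321.591; AUC_ev,0→∞ = 898.45 + 321.591 = 1220.041 ng/mL·hr
F = (AUC_ev/D_ev)/(AUC_iv/D_iv) = (1220.041/300)/(5047.717/200) = 4.0668/25.238585 = 0.1611

F = 0.161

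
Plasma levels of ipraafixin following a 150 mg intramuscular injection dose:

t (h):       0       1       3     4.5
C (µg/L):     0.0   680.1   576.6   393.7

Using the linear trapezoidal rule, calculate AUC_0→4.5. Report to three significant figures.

Trapezoidal AUC_0→4.5:
  [0→1]: (0.0+680.1)/2 × 1 = 340.05
  [1→3]: (680.1+576.6)/2 × 2 = 1256.7
  [3→4.5]: (576.6+393.7)/2 × 1.5 = 727.725
  Sum = 2324.475 µg/L·h

AUC = 2320 µg/L·h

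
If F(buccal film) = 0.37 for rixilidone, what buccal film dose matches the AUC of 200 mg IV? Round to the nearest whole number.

D_buccal = 541 mg

For equal systemic exposure: F × D_ev = D_iv
D_ev = D_iv / F = 200 / 0.37 = 540.541 mg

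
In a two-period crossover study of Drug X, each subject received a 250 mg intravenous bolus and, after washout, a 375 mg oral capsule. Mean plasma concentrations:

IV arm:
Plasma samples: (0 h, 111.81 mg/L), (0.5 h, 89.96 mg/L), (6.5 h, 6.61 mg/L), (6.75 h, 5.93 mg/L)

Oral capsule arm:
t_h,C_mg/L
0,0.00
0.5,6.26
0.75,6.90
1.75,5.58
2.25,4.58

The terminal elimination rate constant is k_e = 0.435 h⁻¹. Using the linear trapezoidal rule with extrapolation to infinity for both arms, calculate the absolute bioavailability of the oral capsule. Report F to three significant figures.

Trapezoidal AUC_0→6.75 (IV):
  [0→0.5]: (111.81+89.96)/2 × 0.5 = 50.4425
  [0.5→6.5]: (89.96+6.61)/2 × 6 = 289.71
  [6.5→6.75]: (6.61+5.93)/2 × 0.25 = 1.5675
  Sum = 341.72 mg/L·h
IV tail: 5.93/0.435 = 13.632; AUC_iv,0→∞ = 341.72 + 13.632 = 355.352 mg/L·h
Trapezoidal AUC_0→2.25 (oral capsule):
  [0→0.5]: (0.00+6.26)/2 × 0.5 = 1.565
  [0.5→0.75]: (6.26+6.90)/2 × 0.25 = 1.645
  [0.75→1.75]: (6.90+5.58)/2 × 1 = 6.24
  [1.75→2.25]: (5.58+4.58)/2 × 0.5 = 2.54
  Sum = 11.99 mg/L·h
oral capsule tail: 4.58/0.435 = 10.529; AUC_ev,0→∞ = 11.99 + 10.529 = 22.519 mg/L·h
F = (AUC_ev/D_ev)/(AUC_iv/D_iv) = (22.519/375)/(355.352/250) = 0.0600507/1.421408 = 0.0422

F = 0.0422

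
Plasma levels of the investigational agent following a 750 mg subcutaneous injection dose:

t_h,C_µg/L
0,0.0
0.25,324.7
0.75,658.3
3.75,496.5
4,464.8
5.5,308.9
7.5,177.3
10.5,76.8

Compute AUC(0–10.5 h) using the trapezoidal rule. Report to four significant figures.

Trapezoidal AUC_0→10.5:
  [0→0.25]: (0.0+324.7)/2 × 0.25 = 40.5875
  [0.25→0.75]: (324.7+658.3)/2 × 0.5 = 245.75
  [0.75→3.75]: (658.3+496.5)/2 × 3 = 1732.2
  [3.75→4]: (496.5+464.8)/2 × 0.25 = 120.1625
  [4→5.5]: (464.8+308.9)/2 × 1.5 = 580.275
  [5.5→7.5]: (308.9+177.3)/2 × 2 = 486.2
  [7.5→10.5]: (177.3+76.8)/2 × 3 = 381.15
  Sum = 3586.325 µg/L·h

AUC = 3586 µg/L·h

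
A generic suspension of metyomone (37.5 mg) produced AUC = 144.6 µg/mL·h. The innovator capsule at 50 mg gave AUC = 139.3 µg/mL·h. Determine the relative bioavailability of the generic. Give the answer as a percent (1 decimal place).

F_rel = 138.4%

F_rel = (AUC_test/D_test) / (AUC_ref/D_ref)
      = (144.6/37.5) / (139.3/50)
      = 3.856 / 2.786 = 1.3841 = 138.41%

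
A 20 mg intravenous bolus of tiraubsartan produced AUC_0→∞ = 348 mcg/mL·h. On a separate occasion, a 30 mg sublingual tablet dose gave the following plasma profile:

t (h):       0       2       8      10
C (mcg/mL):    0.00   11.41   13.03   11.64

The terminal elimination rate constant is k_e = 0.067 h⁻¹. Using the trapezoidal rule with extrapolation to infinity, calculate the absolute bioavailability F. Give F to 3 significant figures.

Trapezoidal AUC_0→10 (sublingual tablet):
  [0→2]: (0.00+11.41)/2 × 2 = 11.41
  [2→8]: (11.41+13.03)/2 × 6 = 73.32
  [8→10]: (13.03+11.64)/2 × 2 = 24.67
  Sum = 109.4 mcg/mL·h
Tail: C_last/k_e = 11.64/0.067 = 173.731
AUC_0→∞ (sublingual tablet) = 109.4 + 173.731 = 283.131 mcg/mL·h
F = (AUC_ev/D_ev)/(AUC_iv/D_iv) = (283.131/30)/(348/20) = 9.4377/17.4 = 0.5424

F = 0.542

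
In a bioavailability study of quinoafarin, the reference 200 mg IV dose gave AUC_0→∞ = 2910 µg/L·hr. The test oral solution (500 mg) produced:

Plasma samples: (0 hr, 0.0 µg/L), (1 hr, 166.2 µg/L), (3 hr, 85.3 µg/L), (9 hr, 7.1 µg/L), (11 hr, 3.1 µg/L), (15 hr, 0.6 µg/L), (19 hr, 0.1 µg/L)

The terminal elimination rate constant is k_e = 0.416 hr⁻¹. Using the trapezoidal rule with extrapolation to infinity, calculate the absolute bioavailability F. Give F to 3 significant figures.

F = 0.0867

Trapezoidal AUC_0→19 (oral solution):
  [0→1]: (0.0+166.2)/2 × 1 = 83.1
  [1→3]: (166.2+85.3)/2 × 2 = 251.5
  [3→9]: (85.3+7.1)/2 × 6 = 277.2
  [9→11]: (7.1+3.1)/2 × 2 = 10.2
  [11→15]: (3.1+0.6)/2 × 4 = 7.4
  [15→19]: (0.6+0.1)/2 × 4 = 1.4
  Sum = 630.8 µg/L·hr
Tail: C_last/k_e = 0.1/0.416 = 0.240
AUC_0→∞ (oral solution) = 630.8 + 0.240 = 631.04 µg/L·hr
F = (AUC_ev/D_ev)/(AUC_iv/D_iv) = (631.04/500)/(2910/200) = 1.26208/14.55 = 0.0867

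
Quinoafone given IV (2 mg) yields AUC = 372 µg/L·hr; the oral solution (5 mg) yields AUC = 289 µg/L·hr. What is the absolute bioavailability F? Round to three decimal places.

F = (AUC_ev / D_ev) / (AUC_iv / D_iv)
  = (289/5) / (372/2)
  = 57.8 / 186 = 0.3108

F = 0.311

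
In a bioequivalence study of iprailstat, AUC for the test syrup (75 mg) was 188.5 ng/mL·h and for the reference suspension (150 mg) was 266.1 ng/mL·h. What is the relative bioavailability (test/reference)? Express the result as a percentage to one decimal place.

F_rel = 141.7%

F_rel = (AUC_test/D_test) / (AUC_ref/D_ref)
      = (188.5/75) / (266.1/150)
      = 2.51333 / 1.774 = 1.4168 = 141.68%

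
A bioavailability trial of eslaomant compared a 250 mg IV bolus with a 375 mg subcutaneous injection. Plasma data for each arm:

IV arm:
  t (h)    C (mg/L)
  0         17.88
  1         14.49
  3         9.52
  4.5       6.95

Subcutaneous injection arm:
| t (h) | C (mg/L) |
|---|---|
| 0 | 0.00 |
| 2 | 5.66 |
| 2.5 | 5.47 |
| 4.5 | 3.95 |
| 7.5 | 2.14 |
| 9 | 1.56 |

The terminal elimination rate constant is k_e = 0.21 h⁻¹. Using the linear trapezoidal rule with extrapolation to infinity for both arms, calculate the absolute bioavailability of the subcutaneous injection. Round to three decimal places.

F = 0.290

Trapezoidal AUC_0→4.5 (IV):
  [0→1]: (17.88+14.49)/2 × 1 = 16.185
  [1→3]: (14.49+9.52)/2 × 2 = 24.01
  [3→4.5]: (9.52+6.95)/2 × 1.5 = 12.3525
  Sum = 52.5475 mg/L·h
IV tail: 6.95/0.21 = 33.095; AUC_iv,0→∞ = 52.5475 + 33.095 = 85.6425 mg/L·h
Trapezoidal AUC_0→9 (subcutaneous injection):
  [0→2]: (0.00+5.66)/2 × 2 = 5.66
  [2→2.5]: (5.66+5.47)/2 × 0.5 = 2.7825
  [2.5→4.5]: (5.47+3.95)/2 × 2 = 9.42
  [4.5→7.5]: (3.95+2.14)/2 × 3 = 9.135
  [7.5→9]: (2.14+1.56)/2 × 1.5 = 2.775
  Sum = 29.7725 mg/L·h
subcutaneous injection tail: 1.56/0.21 = 7.429; AUC_ev,0→∞ = 29.7725 + 7.429 = 37.2015 mg/L·h
F = (AUC_ev/D_ev)/(AUC_iv/D_iv) = (37.2015/375)/(85.6425/250) = 0.099204/0.34257 = 0.2896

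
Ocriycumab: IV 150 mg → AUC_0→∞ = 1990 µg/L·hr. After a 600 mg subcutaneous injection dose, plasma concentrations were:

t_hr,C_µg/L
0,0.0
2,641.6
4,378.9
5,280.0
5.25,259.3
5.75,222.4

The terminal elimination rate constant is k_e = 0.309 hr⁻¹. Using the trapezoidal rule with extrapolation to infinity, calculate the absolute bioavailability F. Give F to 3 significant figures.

F = 0.364

Trapezoidal AUC_0→5.75 (subcutaneous injection):
  [0→2]: (0.0+641.6)/2 × 2 = 641.6
  [2→4]: (641.6+378.9)/2 × 2 = 1020.5
  [4→5]: (378.9+280.0)/2 × 1 = 329.45
  [5→5.25]: (280.0+259.3)/2 × 0.25 = 67.4125
  [5.25→5.75]: (259.3+222.4)/2 × 0.5 = 120.425
  Sum = 2179.3875 µg/L·hr
Tail: C_last/k_e = 222.4/0.309 = 719.741
AUC_0→∞ (subcutaneous injection) = 2179.3875 + 719.741 = 2899.1285 µg/L·hr
F = (AUC_ev/D_ev)/(AUC_iv/D_iv) = (2899.1285/600)/(1990/150) = 4.83188/13.2667 = 0.3642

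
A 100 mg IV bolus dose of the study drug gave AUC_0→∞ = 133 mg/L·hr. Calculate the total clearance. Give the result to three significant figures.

CL = Dose_iv / AUC_0→∞
   = 100 / 133 = 0.75188 L/hr

CL = 0.752 L/hr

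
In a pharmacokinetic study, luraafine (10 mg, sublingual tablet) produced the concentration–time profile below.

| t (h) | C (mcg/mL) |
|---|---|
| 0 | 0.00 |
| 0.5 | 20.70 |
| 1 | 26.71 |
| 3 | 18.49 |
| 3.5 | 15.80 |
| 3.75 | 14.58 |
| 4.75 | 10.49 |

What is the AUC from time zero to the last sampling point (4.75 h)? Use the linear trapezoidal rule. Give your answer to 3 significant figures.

Trapezoidal AUC_0→4.75:
  [0→0.5]: (0.00+20.70)/2 × 0.5 = 5.175
  [0.5→1]: (20.70+26.71)/2 × 0.5 = 11.8525
  [1→3]: (26.71+18.49)/2 × 2 = 45.2
  [3→3.5]: (18.49+15.80)/2 × 0.5 = 8.5725
  [3.5→3.75]: (15.80+14.58)/2 × 0.25 = 3.7975
  [3.75→4.75]: (14.58+10.49)/2 × 1 = 12.535
  Sum = 87.1325 mcg/mL·h

AUC = 87.1 mcg/mL·h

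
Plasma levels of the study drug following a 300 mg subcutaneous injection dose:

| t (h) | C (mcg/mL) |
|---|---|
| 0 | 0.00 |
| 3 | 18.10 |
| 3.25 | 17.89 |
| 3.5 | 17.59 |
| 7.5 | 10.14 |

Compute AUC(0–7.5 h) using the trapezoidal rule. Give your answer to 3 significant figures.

AUC = 91.5 mcg/mL·h

Trapezoidal AUC_0→7.5:
  [0→3]: (0.00+18.10)/2 × 3 = 27.15
  [3→3.25]: (18.10+17.89)/2 × 0.25 = 4.49875
  [3.25→3.5]: (17.89+17.59)/2 × 0.25 = 4.435
  [3.5→7.5]: (17.59+10.14)/2 × 4 = 55.46
  Sum = 91.54375 mcg/mL·h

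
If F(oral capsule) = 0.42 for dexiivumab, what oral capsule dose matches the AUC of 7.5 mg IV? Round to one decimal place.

D_oral = 17.9 mg

For equal systemic exposure: F × D_ev = D_iv
D_ev = D_iv / F = 7.5 / 0.42 = 17.8571 mg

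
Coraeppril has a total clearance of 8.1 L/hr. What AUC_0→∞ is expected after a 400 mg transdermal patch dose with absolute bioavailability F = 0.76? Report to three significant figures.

AUC_0→∞ = F × Dose / CL
        = 0.76 × 400 / 8.1 = 37.5309 mg/L·hr

AUC = 37.5 mg/L·hr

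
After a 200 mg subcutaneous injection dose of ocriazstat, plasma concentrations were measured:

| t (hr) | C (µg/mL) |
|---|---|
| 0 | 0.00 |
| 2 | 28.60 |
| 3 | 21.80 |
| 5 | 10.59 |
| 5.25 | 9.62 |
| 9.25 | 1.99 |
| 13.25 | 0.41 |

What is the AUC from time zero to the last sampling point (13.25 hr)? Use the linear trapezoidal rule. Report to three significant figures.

Trapezoidal AUC_0→13.25:
  [0→2]: (0.00+28.60)/2 × 2 = 28.6
  [2→3]: (28.60+21.80)/2 × 1 = 25.2
  [3→5]: (21.80+10.59)/2 × 2 = 32.39
  [5→5.25]: (10.59+9.62)/2 × 0.25 = 2.52625
  [5.25→9.25]: (9.62+1.99)/2 × 4 = 23.22
  [9.25→13.25]: (1.99+0.41)/2 × 4 = 4.8
  Sum = 116.73625 µg/mL·hr

AUC = 117 µg/mL·hr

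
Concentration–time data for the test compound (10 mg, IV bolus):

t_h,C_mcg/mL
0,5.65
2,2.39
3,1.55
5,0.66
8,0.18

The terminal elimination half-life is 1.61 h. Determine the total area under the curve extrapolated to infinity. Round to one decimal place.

Trapezoidal AUC_0→8:
  [0→2]: (5.65+2.39)/2 × 2 = 8.04
  [2→3]: (2.39+1.55)/2 × 1 = 1.97
  [3→5]: (1.55+0.66)/2 × 2 = 2.21
  [5→8]: (0.66+0.18)/2 × 3 = 1.26
  Sum = 13.48 mcg/mL·h
k_e = ln2 / t½ = 0.693147 / 1.61 = 0.4305 h^-1
Extrapolated tail: C_last / k_e = 0.18 / 0.4305 = 0.418
AUC_0→∞ = 13.48 + 0.418 = 13.898 mcg/mL·h

AUC = 13.9 mcg/mL·h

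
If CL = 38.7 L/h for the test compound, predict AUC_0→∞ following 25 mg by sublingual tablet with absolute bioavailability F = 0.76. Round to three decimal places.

AUC = 0.491 mg/L·h

AUC_0→∞ = F × Dose / CL
        = 0.76 × 25 / 38.7 = 0.490956 mg/L·h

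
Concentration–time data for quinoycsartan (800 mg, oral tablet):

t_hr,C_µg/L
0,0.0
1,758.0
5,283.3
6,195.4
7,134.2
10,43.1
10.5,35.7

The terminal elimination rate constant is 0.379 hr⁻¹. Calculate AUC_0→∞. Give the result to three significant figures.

AUC = 3250 µg/L·hr

Trapezoidal AUC_0→10.5:
  [0→1]: (0.0+758.0)/2 × 1 = 379.0
  [1→5]: (758.0+283.3)/2 × 4 = 2082.6
  [5→6]: (283.3+195.4)/2 × 1 = 239.35
  [6→7]: (195.4+134.2)/2 × 1 = 164.8
  [7→10]: (134.2+43.1)/2 × 3 = 265.95
  [10→10.5]: (43.1+35.7)/2 × 0.5 = 19.7
  Sum = 3151.4 µg/L·hr
Extrapolated tail: C_last / k_e = 35.7 / 0.379 = 94.195
AUC_0→∞ = 3151.4 + 94.195 = 3245.595 µg/L·hr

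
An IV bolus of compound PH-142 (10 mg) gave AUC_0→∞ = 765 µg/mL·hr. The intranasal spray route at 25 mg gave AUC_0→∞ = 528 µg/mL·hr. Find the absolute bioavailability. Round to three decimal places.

F = 0.276

F = (AUC_ev / D_ev) / (AUC_iv / D_iv)
  = (528/25) / (765/10)
  = 21.12 / 76.5 = 0.2761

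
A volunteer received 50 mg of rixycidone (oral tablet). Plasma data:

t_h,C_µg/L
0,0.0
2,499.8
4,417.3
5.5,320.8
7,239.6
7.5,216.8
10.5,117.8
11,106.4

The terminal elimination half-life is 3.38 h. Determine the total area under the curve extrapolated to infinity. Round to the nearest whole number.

Trapezoidal AUC_0→11:
  [0→2]: (0.0+499.8)/2 × 2 = 499.8
  [2→4]: (499.8+417.3)/2 × 2 = 917.1
  [4→5.5]: (417.3+320.8)/2 × 1.5 = 553.575
  [5.5→7]: (320.8+239.6)/2 × 1.5 = 420.3
  [7→7.5]: (239.6+216.8)/2 × 0.5 = 114.1
  [7.5→10.5]: (216.8+117.8)/2 × 3 = 501.9
  [10.5→11]: (117.8+106.4)/2 × 0.5 = 56.05
  Sum = 3062.825 µg/L·h
k_e = ln2 / t½ = 0.693147 / 3.38 = 0.2051 h^-1
Extrapolated tail: C_last / k_e = 106.4 / 0.2051 = 518.771
AUC_0→∞ = 3062.825 + 518.771 = 3581.596 µg/L·h

AUC = 3582 µg/L·h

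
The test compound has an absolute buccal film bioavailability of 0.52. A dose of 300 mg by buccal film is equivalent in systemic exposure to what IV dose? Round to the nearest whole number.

Systemic exposure from an extravascular dose = F × D_ev, so the equivalent IV dose is F × D_ev.
D_iv = F × D_ev = 0.52 × 300 = 156 mg

D_iv = 156 mg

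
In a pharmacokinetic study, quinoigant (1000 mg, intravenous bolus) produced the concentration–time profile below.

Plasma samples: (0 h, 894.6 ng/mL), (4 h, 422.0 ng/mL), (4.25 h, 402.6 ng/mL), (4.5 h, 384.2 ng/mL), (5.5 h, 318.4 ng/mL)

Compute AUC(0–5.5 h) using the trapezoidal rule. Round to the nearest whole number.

Trapezoidal AUC_0→5.5:
  [0→4]: (894.6+422.0)/2 × 4 = 2633.2
  [4→4.25]: (422.0+402.6)/2 × 0.25 = 103.075
  [4.25→4.5]: (402.6+384.2)/2 × 0.25 = 98.35
  [4.5→5.5]: (384.2+318.4)/2 × 1 = 351.3
  Sum = 3185.925 ng/mL·h

AUC = 3186 ng/mL·h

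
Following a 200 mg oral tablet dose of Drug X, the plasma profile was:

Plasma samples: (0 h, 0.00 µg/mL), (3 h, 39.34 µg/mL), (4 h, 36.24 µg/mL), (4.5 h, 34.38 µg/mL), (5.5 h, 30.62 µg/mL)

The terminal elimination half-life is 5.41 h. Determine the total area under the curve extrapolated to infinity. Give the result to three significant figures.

AUC = 386 µg/mL·h

Trapezoidal AUC_0→5.5:
  [0→3]: (0.00+39.34)/2 × 3 = 59.01
  [3→4]: (39.34+36.24)/2 × 1 = 37.79
  [4→4.5]: (36.24+34.38)/2 × 0.5 = 17.655
  [4.5→5.5]: (34.38+30.62)/2 × 1 = 32.5
  Sum = 146.955 µg/mL·h
k_e = ln2 / t½ = 0.693147 / 5.41 = 0.1281 h^-1
Extrapolated tail: C_last / k_e = 30.62 / 0.1281 = 239.032
AUC_0→∞ = 146.955 + 239.032 = 385.987 µg/mL·h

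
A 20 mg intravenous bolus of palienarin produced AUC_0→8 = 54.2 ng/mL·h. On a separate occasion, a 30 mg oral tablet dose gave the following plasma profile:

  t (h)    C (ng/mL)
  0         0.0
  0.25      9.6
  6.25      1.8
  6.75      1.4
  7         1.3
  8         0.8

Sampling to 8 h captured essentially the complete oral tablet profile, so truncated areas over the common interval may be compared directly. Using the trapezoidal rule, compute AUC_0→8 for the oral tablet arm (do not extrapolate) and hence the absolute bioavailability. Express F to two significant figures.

F = 0.46

Trapezoidal AUC_0→8 (oral tablet):
  [0→0.25]: (0.0+9.6)/2 × 0.25 = 1.2
  [0.25→6.25]: (9.6+1.8)/2 × 6 = 34.2
  [6.25→6.75]: (1.8+1.4)/2 × 0.5 = 0.8
  [6.75→7]: (1.4+1.3)/2 × 0.25 = 0.3375
  [7→8]: (1.3+0.8)/2 × 1 = 1.05
  Sum = 37.5875 ng/mL·h
F = (AUC_ev/D_ev)/(AUC_iv/D_iv) = (37.5875/30)/(54.2/20) = 1.25292/2.71 = 0.4623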